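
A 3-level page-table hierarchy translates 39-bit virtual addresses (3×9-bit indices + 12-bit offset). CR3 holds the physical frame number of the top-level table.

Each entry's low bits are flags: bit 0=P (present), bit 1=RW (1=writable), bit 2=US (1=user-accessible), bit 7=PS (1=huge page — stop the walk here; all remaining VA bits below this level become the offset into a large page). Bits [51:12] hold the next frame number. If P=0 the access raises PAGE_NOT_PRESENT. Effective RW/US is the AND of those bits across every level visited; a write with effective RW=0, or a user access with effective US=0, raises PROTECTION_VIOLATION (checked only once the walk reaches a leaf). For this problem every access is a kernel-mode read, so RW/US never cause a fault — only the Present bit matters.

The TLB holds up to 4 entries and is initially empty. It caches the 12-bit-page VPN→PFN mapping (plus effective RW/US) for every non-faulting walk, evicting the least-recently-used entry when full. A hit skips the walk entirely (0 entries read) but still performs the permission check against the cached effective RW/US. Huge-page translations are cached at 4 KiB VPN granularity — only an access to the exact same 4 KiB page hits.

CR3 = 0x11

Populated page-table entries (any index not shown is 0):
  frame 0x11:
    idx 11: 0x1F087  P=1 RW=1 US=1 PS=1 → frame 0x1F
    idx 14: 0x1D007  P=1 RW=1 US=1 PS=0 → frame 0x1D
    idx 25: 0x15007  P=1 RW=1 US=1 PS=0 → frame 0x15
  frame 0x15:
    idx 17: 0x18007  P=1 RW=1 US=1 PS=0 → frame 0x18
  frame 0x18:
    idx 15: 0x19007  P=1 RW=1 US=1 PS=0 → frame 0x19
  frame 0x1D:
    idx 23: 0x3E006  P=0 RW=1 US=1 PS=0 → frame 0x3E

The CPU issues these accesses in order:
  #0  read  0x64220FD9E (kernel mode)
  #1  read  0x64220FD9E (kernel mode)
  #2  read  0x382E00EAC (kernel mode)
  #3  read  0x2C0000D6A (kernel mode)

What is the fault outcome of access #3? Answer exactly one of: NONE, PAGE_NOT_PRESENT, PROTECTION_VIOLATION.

Trace:
#0 VA=0x64220FD9E (r,kernel):
  lvl0: tbl 0x11, slot 25 ⇒ 0x15007 (P1/RW1/US1/PS0)
  lvl1: tbl 0x15, slot 17 ⇒ 0x18007 (P1/RW1/US1/PS0)
  lvl2: tbl 0x18, slot 15 ⇒ 0x19007 (P1/RW1/US1/PS0)
  ⇒ phys 0x19D9E  [3 reads]
#1 VA=0x64220FD9E (r,kernel):
  TLB hit vpn=0x64220F → PA=0x19D9E
#2 VA=0x382E00EAC (r,kernel):
  lvl0: tbl 0x11, slot 14 ⇒ 0x1D007 (P1/RW1/US1/PS0)
  lvl1: tbl 0x1D, slot 23 ⇒ 0x3E006 (P0/RW1/US1/PS0)
  ✗ PAGE_NOT_PRESENT  [2 reads]
#3 VA=0x2C0000D6A (r,kernel):
  lvl0: tbl 0x11, slot 11 ⇒ 0x1F087 (P1/RW1/US1/PS1)
  ⇒ phys 0x1FD6A (huge @L0)  [1 reads]

Access #3 fault: NONE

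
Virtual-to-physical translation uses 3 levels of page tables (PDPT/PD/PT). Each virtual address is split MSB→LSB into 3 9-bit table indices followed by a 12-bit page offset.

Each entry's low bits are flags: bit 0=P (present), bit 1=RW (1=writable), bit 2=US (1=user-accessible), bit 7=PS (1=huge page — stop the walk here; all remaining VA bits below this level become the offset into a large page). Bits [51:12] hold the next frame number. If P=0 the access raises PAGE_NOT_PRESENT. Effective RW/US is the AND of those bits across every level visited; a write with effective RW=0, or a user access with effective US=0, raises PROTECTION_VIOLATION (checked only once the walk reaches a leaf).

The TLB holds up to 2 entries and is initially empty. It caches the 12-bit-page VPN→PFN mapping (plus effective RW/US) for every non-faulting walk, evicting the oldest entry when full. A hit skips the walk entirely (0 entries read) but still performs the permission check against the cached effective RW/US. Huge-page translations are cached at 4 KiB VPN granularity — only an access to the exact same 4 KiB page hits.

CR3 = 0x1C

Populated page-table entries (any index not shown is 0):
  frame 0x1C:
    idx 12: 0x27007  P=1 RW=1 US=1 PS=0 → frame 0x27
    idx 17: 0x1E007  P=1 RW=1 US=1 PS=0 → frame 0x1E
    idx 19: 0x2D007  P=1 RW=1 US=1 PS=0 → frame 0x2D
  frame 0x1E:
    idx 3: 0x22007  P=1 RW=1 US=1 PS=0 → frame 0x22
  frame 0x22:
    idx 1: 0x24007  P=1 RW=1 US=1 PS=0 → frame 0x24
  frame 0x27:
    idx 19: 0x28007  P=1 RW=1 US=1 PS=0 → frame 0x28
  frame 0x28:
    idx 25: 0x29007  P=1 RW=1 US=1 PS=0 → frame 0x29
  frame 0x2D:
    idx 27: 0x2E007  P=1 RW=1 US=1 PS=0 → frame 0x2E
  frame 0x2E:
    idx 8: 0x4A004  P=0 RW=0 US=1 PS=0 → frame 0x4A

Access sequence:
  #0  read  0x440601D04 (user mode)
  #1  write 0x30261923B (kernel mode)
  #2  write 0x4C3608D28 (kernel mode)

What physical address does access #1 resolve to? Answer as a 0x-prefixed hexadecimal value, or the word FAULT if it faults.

Walk each access:
#0 VA=0x440601D04 (r,user):
  lvl0: tbl 0x1C, slot 17 ⇒ 0x1E007 (P1/RW1/US1/PS0)
  lvl1: tbl 0x1E, slot 3 ⇒ 0x22007 (P1/RW1/US1/PS0)
  lvl2: tbl 0x22, slot 1 ⇒ 0x24007 (P1/RW1/US1/PS0)
  → PA=0x24D04  (3 entries read)
#1 VA=0x30261923B (w,kernel):
  lvl0: tbl 0x1C, slot 12 ⇒ 0x27007 (P1/RW1/US1/PS0)
  lvl1: tbl 0x27, slot 19 ⇒ 0x28007 (P1/RW1/US1/PS0)
  lvl2: tbl 0x28, slot 25 ⇒ 0x29007 (P1/RW1/US1/PS0)
  → PA=0x2923B  (3 entries read)
#2 VA=0x4C3608D28 (w,kernel):
  lvl0: tbl 0x1C, slot 19 ⇒ 0x2D007 (P1/RW1/US1/PS0)
  lvl1: tbl 0x2D, slot 27 ⇒ 0x2E007 (P1/RW1/US1/PS0)
  lvl2: tbl 0x2E, slot 8 ⇒ 0x4A004 (P0/RW0/US1/PS0)
  ✗ PAGE_NOT_PRESENT  [3 reads]

Access #1 PA: 0x2923B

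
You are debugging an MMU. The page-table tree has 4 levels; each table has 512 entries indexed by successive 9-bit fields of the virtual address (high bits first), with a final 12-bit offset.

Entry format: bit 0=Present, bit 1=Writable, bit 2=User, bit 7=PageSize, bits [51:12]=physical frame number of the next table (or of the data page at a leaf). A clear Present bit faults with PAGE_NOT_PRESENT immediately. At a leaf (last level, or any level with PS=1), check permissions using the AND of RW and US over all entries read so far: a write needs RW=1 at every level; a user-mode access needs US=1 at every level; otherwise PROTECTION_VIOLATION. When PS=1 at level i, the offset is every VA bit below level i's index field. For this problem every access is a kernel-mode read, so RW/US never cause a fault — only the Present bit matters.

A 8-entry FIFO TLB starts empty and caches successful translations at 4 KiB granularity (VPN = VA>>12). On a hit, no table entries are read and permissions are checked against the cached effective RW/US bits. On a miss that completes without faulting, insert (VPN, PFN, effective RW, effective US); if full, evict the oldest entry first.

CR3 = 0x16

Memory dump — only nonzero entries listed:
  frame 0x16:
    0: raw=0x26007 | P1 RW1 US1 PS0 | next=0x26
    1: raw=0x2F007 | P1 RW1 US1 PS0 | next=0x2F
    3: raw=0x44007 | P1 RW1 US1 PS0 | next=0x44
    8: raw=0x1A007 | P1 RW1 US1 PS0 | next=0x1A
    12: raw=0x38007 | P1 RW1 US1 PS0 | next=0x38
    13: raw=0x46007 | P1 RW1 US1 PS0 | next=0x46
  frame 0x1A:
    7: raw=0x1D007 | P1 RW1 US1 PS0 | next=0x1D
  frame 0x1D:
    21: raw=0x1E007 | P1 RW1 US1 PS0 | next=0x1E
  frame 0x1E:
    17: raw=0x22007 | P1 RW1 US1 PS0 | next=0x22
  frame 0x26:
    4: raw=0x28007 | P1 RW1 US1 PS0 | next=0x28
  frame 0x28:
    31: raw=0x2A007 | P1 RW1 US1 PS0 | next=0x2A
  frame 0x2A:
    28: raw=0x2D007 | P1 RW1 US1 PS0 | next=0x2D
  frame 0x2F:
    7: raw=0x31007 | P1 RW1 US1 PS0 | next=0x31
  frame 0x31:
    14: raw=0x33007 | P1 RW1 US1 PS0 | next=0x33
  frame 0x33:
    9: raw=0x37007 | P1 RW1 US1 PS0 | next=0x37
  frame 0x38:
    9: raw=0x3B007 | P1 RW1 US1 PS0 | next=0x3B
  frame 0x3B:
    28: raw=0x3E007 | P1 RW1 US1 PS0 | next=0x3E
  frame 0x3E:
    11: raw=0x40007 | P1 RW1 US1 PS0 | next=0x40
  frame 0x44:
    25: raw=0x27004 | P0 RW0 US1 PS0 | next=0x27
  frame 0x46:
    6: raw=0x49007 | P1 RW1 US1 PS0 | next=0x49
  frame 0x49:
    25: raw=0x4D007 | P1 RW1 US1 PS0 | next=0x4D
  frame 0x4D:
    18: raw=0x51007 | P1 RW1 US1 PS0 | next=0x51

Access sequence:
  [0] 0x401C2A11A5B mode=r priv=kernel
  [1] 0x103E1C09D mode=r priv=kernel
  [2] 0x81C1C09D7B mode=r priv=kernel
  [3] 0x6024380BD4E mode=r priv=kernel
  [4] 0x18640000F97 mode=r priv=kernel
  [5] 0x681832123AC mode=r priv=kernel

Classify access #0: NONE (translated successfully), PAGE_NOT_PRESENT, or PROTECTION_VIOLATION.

Trace:
#0 VA=0x401C2A11A5B (r,kernel):
  L0 @0x16[8] → 0x1A007  P=1,RW=1,US=1,PS=0
  L1 @0x1A[7] → 0x1D007  P=1,RW=1,US=1,PS=0
  L2 @0x1D[21] → 0x1E007  P=1,RW=1,US=1,PS=0
  L3 @0x1E[17] → 0x22007  P=1,RW=1,US=1,PS=0
  → PA=0x22A5B  (4 entries read)
#1 VA=0x103E1C09D (r,kernel):
  L0 @0x16[0] → 0x26007  P=1,RW=1,US=1,PS=0
  L1 @0x26[4] → 0x28007  P=1,RW=1,US=1,PS=0
  L2 @0x28[31] → 0x2A007  P=1,RW=1,US=1,PS=0
  L3 @0x2A[28] → 0x2D007  P=1,RW=1,US=1,PS=0
  → PA=0x2D09D  (4 entries read)
#2 VA=0x81C1C09D7B (r,kernel):
  L0 @0x16[1] → 0x2F007  P=1,RW=1,US=1,PS=0
  L1 @0x2F[7] → 0x31007  P=1,RW=1,US=1,PS=0
  L2 @0x31[14] → 0x33007  P=1,RW=1,US=1,PS=0
  L3 @0x33[9] → 0x37007  P=1,RW=1,US=1,PS=0
  → PA=0x37D7B  (4 entries read)
#3 VA=0x6024380BD4E (r,kernel):
  L0 @0x16[12] → 0x38007  P=1,RW=1,US=1,PS=0
  L1 @0x38[9] → 0x3B007  P=1,RW=1,US=1,PS=0
  L2 @0x3B[28] → 0x3E007  P=1,RW=1,US=1,PS=0
  L3 @0x3E[11] → 0x40007  P=1,RW=1,US=1,PS=0
  → PA=0x40D4E  (4 entries read)
#4 VA=0x18640000F97 (r,kernel):
  L0 @0x16[3] → 0x44007  P=1,RW=1,US=1,PS=0
  L1 @0x44[25] → 0x27004  P=0,RW=0,US=1,PS=0
  ✗ PAGE_NOT_PRESENT  [2 reads]
#5 VA=0x681832123AC (r,kernel):
  L0 @0x16[13] → 0x46007  P=1,RW=1,US=1,PS=0
  L1 @0x46[6] → 0x49007  P=1,RW=1,US=1,PS=0
  L2 @0x49[25] → 0x4D007  P=1,RW=1,US=1,PS=0
  L3 @0x4D[18] → 0x51007  P=1,RW=1,US=1,PS=0
  → PA=0x513AC  (4 entries read)

Access #0 fault: NONE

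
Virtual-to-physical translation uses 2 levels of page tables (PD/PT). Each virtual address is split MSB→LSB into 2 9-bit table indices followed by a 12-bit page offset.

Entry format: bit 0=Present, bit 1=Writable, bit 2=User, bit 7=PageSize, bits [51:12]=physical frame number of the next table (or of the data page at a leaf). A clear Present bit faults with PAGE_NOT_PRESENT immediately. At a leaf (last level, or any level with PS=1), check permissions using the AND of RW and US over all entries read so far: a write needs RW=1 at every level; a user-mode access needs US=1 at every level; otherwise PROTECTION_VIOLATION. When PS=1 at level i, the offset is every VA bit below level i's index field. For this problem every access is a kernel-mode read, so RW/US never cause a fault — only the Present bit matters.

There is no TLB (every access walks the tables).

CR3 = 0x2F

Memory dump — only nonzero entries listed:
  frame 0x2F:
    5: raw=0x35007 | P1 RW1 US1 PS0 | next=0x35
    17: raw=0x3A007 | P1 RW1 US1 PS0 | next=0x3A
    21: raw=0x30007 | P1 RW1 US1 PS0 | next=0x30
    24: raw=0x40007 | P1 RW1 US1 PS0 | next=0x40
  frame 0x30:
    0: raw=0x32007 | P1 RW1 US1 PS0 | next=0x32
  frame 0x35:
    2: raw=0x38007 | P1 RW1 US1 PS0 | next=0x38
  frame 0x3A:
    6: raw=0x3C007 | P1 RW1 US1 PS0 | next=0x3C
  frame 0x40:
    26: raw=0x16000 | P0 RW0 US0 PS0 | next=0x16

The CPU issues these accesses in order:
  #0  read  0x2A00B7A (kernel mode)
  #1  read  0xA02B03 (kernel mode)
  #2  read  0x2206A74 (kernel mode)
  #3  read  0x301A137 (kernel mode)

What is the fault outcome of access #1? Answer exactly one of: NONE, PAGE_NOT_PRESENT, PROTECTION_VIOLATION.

Walk each access:
#0 VA=0x2A00B7A (r,kernel):
  lvl0: tbl 0x2F, slot 21 ⇒ 0x30007 (P1/RW1/US1/PS0)
  lvl1: tbl 0x30, slot 0 ⇒ 0x32007 (P1/RW1/US1/PS0)
  ⇒ phys 0x32B7A  [2 reads]
#1 VA=0xA02B03 (r,kernel):
  lvl0: tbl 0x2F, slot 5 ⇒ 0x35007 (P1/RW1/US1/PS0)
  lvl1: tbl 0x35, slot 2 ⇒ 0x38007 (P1/RW1/US1/PS0)
  ⇒ phys 0x38B03  [2 reads]
#2 VA=0x2206A74 (r,kernel):
  lvl0: tbl 0x2F, slot 17 ⇒ 0x3A007 (P1/RW1/US1/PS0)
  lvl1: tbl 0x3A, slot 6 ⇒ 0x3C007 (P1/RW1/US1/PS0)
  ⇒ phys 0x3CA74  [2 reads]
#3 VA=0x301A137 (r,kernel):
  lvl0: tbl 0x2F, slot 24 ⇒ 0x40007 (P1/RW1/US1/PS0)
  lvl1: tbl 0x40, slot 26 ⇒ 0x16000 (P0/RW0/US0/PS0)
  → PAGE_NOT_PRESENT  (2 entries read)

Access #1 fault: NONE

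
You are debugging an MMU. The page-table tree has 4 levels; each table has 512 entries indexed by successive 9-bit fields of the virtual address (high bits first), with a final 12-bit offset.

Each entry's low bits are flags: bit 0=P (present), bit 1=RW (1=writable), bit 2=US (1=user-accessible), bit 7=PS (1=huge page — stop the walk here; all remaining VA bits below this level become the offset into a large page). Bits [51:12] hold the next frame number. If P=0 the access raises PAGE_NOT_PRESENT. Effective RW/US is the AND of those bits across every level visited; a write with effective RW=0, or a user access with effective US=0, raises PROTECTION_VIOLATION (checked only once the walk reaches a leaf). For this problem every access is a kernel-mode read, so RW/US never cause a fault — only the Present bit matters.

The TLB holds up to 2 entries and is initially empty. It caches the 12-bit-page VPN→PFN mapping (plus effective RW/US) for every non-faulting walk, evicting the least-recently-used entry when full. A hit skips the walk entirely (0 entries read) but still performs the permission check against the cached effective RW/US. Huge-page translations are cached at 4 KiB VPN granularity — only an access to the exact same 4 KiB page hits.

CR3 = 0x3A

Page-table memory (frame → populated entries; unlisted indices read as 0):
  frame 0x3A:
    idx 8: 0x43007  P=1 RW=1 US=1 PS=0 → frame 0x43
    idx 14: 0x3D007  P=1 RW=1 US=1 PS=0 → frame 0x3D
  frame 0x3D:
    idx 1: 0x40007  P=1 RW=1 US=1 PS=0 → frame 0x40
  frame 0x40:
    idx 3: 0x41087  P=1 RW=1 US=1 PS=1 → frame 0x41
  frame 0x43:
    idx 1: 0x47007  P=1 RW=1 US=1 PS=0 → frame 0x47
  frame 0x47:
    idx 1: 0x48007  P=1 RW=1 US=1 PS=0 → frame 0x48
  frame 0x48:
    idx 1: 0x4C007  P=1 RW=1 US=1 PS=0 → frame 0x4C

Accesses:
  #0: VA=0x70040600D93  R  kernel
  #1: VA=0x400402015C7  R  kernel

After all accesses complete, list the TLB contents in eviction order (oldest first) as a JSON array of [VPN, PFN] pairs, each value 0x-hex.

Per-access translation:
#0 VA=0x70040600D93 (r,kernel):
  [0] read 0x3A idx=14: raw=0x3D007 flags P=1 W=1 U=1 S=0
  [1] read 0x3D idx=1: raw=0x40007 flags P=1 W=1 U=1 S=0
  [2] read 0x40 idx=3: raw=0x41087 flags P=1 W=1 U=1 S=1
  ⇒ phys 0x41D93 (huge @L2)  [3 reads]
#1 VA=0x400402015C7 (r,kernel):
  [0] read 0x3A idx=8: raw=0x43007 flags P=1 W=1 U=1 S=0
  [1] read 0x43 idx=1: raw=0x47007 flags P=1 W=1 U=1 S=0
  [2] read 0x47 idx=1: raw=0x48007 flags P=1 W=1 U=1 S=0
  [3] read 0x48 idx=1: raw=0x4C007 flags P=1 W=1 U=1 S=0
  ⇒ phys 0x4C5C7  [4 reads]

TLB: [["0x70040600", "0x41"], ["0x40040201", "0x4C"]]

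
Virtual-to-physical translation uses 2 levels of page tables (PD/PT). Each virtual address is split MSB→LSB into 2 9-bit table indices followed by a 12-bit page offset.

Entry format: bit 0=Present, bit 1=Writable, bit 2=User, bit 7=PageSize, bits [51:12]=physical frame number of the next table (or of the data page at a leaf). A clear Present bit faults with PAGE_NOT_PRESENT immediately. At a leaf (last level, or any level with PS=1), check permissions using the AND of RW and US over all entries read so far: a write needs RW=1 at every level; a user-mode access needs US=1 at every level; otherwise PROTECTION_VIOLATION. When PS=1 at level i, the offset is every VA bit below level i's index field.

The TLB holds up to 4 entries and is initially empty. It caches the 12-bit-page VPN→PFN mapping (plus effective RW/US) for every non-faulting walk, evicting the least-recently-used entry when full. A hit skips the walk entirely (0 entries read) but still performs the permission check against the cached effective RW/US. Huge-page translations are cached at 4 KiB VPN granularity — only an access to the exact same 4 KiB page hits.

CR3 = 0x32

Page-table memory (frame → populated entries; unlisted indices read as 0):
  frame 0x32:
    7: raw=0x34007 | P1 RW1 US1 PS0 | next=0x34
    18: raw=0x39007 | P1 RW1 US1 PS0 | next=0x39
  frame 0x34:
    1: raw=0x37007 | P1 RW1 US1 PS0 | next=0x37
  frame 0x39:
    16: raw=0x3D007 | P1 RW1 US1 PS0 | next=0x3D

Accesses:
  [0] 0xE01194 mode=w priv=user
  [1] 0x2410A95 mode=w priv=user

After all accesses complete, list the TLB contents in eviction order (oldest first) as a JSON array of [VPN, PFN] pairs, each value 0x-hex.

Per-access translation:
#0 VA=0xE01194 (w,user):
  [0] read 0x32 idx=7: raw=0x34007 flags P=1 W=1 U=1 S=0
  [1] read 0x34 idx=1: raw=0x37007 flags P=1 W=1 U=1 S=0
  → PA=0x37194  (2 entries read)
#1 VA=0x2410A95 (w,user):
  [0] read 0x32 idx=18: raw=0x39007 flags P=1 W=1 U=1 S=0
  [1] read 0x39 idx=16: raw=0x3D007 flags P=1 W=1 U=1 S=0
  → PA=0x3DA95  (2 entries read)

TLB: [["0xE01", "0x37"], ["0x2410", "0x3D"]]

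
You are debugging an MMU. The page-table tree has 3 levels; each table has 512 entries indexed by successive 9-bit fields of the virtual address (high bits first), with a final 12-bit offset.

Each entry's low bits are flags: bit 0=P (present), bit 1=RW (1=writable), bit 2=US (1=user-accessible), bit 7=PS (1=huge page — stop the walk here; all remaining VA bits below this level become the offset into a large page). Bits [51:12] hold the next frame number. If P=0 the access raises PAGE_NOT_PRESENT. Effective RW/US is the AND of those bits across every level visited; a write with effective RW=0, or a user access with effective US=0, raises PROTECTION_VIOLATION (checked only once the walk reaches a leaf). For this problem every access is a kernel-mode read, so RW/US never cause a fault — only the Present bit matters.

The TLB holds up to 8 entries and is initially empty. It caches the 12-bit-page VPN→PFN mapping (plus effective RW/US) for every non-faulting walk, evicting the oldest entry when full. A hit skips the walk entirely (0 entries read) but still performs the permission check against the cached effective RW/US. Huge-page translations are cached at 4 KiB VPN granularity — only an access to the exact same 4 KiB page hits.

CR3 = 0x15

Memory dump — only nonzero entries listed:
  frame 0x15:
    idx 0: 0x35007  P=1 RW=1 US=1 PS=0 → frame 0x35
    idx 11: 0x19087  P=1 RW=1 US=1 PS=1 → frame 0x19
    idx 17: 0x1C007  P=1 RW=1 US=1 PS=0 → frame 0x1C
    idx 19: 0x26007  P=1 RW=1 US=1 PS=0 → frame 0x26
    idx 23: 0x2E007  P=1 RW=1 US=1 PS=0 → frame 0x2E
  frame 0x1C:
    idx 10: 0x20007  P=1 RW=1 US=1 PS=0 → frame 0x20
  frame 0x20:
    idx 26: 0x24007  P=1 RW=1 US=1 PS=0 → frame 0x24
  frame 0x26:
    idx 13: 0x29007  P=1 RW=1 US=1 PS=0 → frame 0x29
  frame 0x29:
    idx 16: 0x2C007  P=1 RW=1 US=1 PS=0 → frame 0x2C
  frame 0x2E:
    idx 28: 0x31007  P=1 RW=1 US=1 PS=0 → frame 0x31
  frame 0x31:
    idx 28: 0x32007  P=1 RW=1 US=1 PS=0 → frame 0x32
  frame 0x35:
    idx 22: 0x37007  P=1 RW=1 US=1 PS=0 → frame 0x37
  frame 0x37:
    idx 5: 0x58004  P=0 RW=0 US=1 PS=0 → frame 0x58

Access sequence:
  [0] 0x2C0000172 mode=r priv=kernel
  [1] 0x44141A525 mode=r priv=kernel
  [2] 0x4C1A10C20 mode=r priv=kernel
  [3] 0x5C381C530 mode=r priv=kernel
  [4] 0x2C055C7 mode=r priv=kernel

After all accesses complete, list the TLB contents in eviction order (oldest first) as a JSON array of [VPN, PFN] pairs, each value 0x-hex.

Trace:
#0 VA=0x2C0000172 (r,kernel):
  L0: frame=0x15 idx=11 entry=0x19087 [P=1 RW=1 US=1 PS=1]
  ✓ 0x19172 (huge @L0)  — 1 lookups
#1 VA=0x44141A525 (r,kernel):
  L0: frame=0x15 idx=17 entry=0x1C007 [P=1 RW=1 US=1 PS=0]
  L1: frame=0x1C idx=10 entry=0x20007 [P=1 RW=1 US=1 PS=0]
  L2: frame=0x20 idx=26 entry=0x24007 [P=1 RW=1 US=1 PS=0]
  ✓ 0x24525  — 3 lookups
#2 VA=0x4C1A10C20 (r,kernel):
  L0: frame=0x15 idx=19 entry=0x26007 [P=1 RW=1 US=1 PS=0]
  L1: frame=0x26 idx=13 entry=0x29007 [P=1 RW=1 US=1 PS=0]
  L2: frame=0x29 idx=16 entry=0x2C007 [P=1 RW=1 US=1 PS=0]
  ✓ 0x2CC20  — 3 lookups
#3 VA=0x5C381C530 (r,kernel):
  L0: frame=0x15 idx=23 entry=0x2E007 [P=1 RW=1 US=1 PS=0]
  L1: frame=0x2E idx=28 entry=0x31007 [P=1 RW=1 US=1 PS=0]
  L2: frame=0x31 idx=28 entry=0x32007 [P=1 RW=1 US=1 PS=0]
  ✓ 0x32530  — 3 lookups
#4 VA=0x2C055C7 (r,kernel):
  L0: frame=0x15 idx=0 entry=0x35007 [P=1 RW=1 US=1 PS=0]
  L1: frame=0x35 idx=22 entry=0x37007 [P=1 RW=1 US=1 PS=0]
  L2: frame=0x37 idx=5 entry=0x58004 [P=0 RW=0 US=1 PS=0]
  ✗ PAGE_NOT_PRESENT  [3 reads]

TLB: [["0x2C0000", "0x19"], ["0x44141A", "0x24"], ["0x4C1A10", "0x2C"], ["0x5C381C", "0x32"]]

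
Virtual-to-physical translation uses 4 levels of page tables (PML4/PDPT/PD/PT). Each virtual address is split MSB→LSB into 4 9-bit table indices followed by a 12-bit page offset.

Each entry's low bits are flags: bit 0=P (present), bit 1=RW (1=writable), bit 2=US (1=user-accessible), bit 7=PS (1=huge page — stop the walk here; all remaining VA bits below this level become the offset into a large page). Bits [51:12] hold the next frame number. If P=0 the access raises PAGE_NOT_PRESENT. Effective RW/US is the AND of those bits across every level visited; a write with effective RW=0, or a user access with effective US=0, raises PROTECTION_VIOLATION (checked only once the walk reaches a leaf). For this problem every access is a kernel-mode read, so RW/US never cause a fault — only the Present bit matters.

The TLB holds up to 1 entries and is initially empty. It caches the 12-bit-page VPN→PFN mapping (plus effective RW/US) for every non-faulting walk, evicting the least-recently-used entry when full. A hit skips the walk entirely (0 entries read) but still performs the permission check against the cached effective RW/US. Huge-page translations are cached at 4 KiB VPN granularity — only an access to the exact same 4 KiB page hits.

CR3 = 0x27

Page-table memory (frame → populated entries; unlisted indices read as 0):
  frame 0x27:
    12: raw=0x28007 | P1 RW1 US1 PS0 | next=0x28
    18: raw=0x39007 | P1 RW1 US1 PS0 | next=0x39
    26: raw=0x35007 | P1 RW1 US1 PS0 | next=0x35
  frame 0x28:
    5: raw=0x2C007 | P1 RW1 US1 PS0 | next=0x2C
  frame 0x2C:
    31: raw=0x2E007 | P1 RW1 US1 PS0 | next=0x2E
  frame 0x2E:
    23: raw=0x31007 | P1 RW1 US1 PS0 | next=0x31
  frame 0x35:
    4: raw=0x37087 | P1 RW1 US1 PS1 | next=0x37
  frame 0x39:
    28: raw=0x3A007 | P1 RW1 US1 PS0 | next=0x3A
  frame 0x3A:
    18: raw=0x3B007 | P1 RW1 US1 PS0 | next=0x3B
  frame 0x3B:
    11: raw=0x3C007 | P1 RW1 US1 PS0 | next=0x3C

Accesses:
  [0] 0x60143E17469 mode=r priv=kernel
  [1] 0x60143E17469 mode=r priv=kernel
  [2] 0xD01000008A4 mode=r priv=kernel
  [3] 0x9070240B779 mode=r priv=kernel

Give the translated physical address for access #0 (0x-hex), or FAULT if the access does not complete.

Per-access translation:
#0 VA=0x60143E17469 (r,kernel):
  L0: frame=0x27 idx=12 entry=0x28007 [P=1 RW=1 US=1 PS=0]
  L1: frame=0x28 idx=5 entry=0x2C007 [P=1 RW=1 US=1 PS=0]
  L2: frame=0x2C idx=31 entry=0x2E007 [P=1 RW=1 US=1 PS=0]
  L3: frame=0x2E idx=23 entry=0x31007 [P=1 RW=1 US=1 PS=0]
  ⇒ phys 0x31469  [4 reads]
#1 VA=0x60143E17469 (r,kernel):
  TLB hit vpn=0x60143E17 → PA=0x31469
#2 VA=0xD01000008A4 (r,kernel):
  L0: frame=0x27 idx=26 entry=0x35007 [P=1 RW=1 US=1 PS=0]
  L1: frame=0x35 idx=4 entry=0x37087 [P=1 RW=1 US=1 PS=1]
  ⇒ phys 0x378A4 (huge @L1)  [2 reads]
#3 VA=0x9070240B779 (r,kernel):
  L0: frame=0x27 idx=18 entry=0x39007 [P=1 RW=1 US=1 PS=0]
  L1: frame=0x39 idx=28 entry=0x3A007 [P=1 RW=1 US=1 PS=0]
  L2: frame=0x3A idx=18 entry=0x3B007 [P=1 RW=1 US=1 PS=0]
  L3: frame=0x3B idx=11 entry=0x3C007 [P=1 RW=1 US=1 PS=0]
  ⇒ phys 0x3C779  [4 reads]

Access #0 PA: 0x31469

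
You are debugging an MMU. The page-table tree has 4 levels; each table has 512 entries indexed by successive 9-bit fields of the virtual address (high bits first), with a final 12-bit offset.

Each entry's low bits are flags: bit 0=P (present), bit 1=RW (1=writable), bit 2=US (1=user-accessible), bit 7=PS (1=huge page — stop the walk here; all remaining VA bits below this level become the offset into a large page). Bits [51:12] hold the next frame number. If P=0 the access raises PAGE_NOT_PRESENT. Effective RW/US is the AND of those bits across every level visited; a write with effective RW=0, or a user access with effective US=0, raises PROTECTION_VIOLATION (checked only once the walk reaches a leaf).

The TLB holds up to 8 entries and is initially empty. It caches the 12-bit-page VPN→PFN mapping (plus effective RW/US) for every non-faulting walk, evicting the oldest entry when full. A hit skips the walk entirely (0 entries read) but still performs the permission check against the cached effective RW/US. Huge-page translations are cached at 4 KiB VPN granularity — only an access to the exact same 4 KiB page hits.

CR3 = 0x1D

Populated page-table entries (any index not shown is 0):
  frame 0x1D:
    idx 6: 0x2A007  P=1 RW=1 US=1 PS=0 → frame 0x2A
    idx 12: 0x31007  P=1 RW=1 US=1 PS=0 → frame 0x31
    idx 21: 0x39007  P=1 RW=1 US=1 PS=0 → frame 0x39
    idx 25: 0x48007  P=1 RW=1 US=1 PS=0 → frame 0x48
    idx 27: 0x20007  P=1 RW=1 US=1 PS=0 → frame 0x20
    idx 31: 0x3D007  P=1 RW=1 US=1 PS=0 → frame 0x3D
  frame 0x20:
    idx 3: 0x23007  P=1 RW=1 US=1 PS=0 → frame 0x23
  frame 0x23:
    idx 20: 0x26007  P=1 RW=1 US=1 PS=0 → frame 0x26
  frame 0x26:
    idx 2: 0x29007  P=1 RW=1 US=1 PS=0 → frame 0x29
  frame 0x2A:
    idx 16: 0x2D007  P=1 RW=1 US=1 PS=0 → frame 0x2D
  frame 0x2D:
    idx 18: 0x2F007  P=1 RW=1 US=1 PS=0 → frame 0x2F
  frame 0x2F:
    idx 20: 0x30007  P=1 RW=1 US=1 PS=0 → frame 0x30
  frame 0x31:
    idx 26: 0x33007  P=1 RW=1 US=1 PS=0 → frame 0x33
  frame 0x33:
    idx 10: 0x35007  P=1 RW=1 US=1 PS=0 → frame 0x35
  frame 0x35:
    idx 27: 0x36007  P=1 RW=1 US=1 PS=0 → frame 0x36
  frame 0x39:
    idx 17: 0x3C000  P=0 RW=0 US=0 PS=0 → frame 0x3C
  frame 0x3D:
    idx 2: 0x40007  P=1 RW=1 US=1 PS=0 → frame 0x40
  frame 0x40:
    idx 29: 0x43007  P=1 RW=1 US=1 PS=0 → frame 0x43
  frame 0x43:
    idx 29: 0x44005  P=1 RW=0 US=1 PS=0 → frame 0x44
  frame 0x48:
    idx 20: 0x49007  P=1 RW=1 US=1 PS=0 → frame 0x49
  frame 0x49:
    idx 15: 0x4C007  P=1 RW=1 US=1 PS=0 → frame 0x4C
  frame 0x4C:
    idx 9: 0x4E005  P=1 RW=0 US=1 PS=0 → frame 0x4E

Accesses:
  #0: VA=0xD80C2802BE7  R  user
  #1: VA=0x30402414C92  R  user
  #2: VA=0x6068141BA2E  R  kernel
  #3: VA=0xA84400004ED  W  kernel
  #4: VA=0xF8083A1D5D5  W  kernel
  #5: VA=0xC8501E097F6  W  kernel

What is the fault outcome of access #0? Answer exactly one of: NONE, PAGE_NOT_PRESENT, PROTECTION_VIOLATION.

Per-access translation:
#0 VA=0xD80C2802BE7 (r,user):
  [0] read 0x1D idx=27: raw=0x20007 flags P=1 W=1 U=1 S=0
  [1] read 0x20 idx=3: raw=0x23007 flags P=1 W=1 U=1 S=0
  [2] read 0x23 idx=20: raw=0x26007 flags P=1 W=1 U=1 S=0
  [3] read 0x26 idx=2: raw=0x29007 flags P=1 W=1 U=1 S=0
  → PA=0x29BE7  (4 entries read)
#1 VA=0x30402414C92 (r,user):
  [0] read 0x1D idx=6: raw=0x2A007 flags P=1 W=1 U=1 S=0
  [1] read 0x2A idx=16: raw=0x2D007 flags P=1 W=1 U=1 S=0
  [2] read 0x2D idx=18: raw=0x2F007 flags P=1 W=1 U=1 S=0
  [3] read 0x2F idx=20: raw=0x30007 flags P=1 W=1 U=1 S=0
  → PA=0x30C92  (4 entries read)
#2 VA=0x6068141BA2E (r,kernel):
  [0] read 0x1D idx=12: raw=0x31007 flags P=1 W=1 U=1 S=0
  [1] read 0x31 idx=26: raw=0x33007 flags P=1 W=1 U=1 S=0
  [2] read 0x33 idx=10: raw=0x35007 flags P=1 W=1 U=1 S=0
  [3] read 0x35 idx=27: raw=0x36007 flags P=1 W=1 U=1 S=0
  → PA=0x36A2E  (4 entries read)
#3 VA=0xA84400004ED (w,kernel):
  [0] read 0x1D idx=21: raw=0x39007 flags P=1 W=1 U=1 S=0
  [1] read 0x39 idx=17: raw=0x3C000 flags P=0 W=0 U=0 S=0
  ✗ PAGE_NOT_PRESENT  [2 reads]
#4 VA=0xF8083A1D5D5 (w,kernel):
  [0] read 0x1D idx=31: raw=0x3D007 flags P=1 W=1 U=1 S=0
  [1] read 0x3D idx=2: raw=0x40007 flags P=1 W=1 U=1 S=0
  [2] read 0x40 idx=29: raw=0x43007 flags P=1 W=1 U=1 S=0
  [3] read 0x43 idx=29: raw=0x44005 flags P=1 W=0 U=1 S=0
  ✗ PROTECTION_VIOLATION  [4 reads]
#5 VA=0xC8501E097F6 (w,kernel):
  [0] read 0x1D idx=25: raw=0x48007 flags P=1 W=1 U=1 S=0
  [1] read 0x48 idx=20: raw=0x49007 flags P=1 W=1 U=1 S=0
  [2] read 0x49 idx=15: raw=0x4C007 flags P=1 W=1 U=1 S=0
  [3] read 0x4C idx=9: raw=0x4E005 flags P=1 W=0 U=1 S=0
  ✗ PROTECTION_VIOLATION  [4 reads]

Access #0 fault: NONE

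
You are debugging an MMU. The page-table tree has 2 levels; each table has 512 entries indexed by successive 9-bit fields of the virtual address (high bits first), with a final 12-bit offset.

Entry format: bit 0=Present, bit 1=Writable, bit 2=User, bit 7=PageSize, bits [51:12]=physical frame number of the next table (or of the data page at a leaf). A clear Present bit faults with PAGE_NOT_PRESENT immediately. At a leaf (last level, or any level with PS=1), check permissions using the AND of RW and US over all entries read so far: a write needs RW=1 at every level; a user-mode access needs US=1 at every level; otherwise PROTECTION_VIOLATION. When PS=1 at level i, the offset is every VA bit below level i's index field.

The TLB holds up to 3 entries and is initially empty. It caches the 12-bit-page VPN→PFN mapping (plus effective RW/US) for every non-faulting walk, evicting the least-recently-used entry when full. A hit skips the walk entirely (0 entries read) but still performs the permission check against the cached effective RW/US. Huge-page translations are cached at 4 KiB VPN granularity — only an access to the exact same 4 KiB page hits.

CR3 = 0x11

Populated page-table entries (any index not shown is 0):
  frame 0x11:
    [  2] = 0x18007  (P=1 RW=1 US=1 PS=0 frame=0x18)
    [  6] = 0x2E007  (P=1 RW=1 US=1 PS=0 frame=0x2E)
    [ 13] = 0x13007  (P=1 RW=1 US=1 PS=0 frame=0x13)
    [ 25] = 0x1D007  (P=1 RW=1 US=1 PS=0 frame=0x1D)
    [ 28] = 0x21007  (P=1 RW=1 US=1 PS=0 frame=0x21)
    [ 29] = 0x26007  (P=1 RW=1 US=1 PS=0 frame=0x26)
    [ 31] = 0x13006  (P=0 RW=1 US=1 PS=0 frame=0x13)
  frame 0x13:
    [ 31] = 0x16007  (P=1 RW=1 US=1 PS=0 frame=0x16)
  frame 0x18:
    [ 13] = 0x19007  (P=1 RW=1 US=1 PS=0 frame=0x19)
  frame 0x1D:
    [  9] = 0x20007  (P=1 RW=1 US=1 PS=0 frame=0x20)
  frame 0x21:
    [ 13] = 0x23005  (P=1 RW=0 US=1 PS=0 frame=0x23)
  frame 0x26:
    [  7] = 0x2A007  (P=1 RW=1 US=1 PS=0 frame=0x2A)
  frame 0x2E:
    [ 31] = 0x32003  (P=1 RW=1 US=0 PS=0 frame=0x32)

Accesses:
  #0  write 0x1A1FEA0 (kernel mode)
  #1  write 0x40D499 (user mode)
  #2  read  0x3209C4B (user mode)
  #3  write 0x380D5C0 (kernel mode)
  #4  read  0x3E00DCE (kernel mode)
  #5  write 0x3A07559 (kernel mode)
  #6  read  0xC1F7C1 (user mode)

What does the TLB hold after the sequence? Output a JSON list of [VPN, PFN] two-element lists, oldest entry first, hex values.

Per-access translation:
#0 VA=0x1A1FEA0 (w,kernel):
  L0: frame=0x11 idx=13 entry=0x13007 [P=1 RW=1 US=1 PS=0]
  L1: frame=0x13 idx=31 entry=0x16007 [P=1 RW=1 US=1 PS=0]
  ⇒ phys 0x16EA0  [2 reads]
#1 VA=0x40D499 (w,user):
  L0: frame=0x11 idx=2 entry=0x18007 [P=1 RW=1 US=1 PS=0]
  L1: frame=0x18 idx=13 entry=0x19007 [P=1 RW=1 US=1 PS=0]
  ⇒ phys 0x19499  [2 reads]
#2 VA=0x3209C4B (r,user):
  L0: frame=0x11 idx=25 entry=0x1D007 [P=1 RW=1 US=1 PS=0]
  L1: frame=0x1D idx=9 entry=0x20007 [P=1 RW=1 US=1 PS=0]
  ⇒ phys 0x20C4B  [2 reads]
#3 VA=0x380D5C0 (w,kernel):
  L0: frame=0x11 idx=28 entry=0x21007 [P=1 RW=1 US=1 PS=0]
  L1: frame=0x21 idx=13 entry=0x23005 [P=1 RW=0 US=1 PS=0]
  → PROTECTION_VIOLATION  (2 entries read)
#4 VA=0x3E00DCE (r,kernel):
  L0: frame=0x11 idx=31 entry=0x13006 [P=0 RW=1 US=1 PS=0]
  → PAGE_NOT_PRESENT  (1 entries read)
#5 VA=0x3A07559 (w,kernel):
  L0: frame=0x11 idx=29 entry=0x26007 [P=1 RW=1 US=1 PS=0]
  L1: frame=0x26 idx=7 entry=0x2A007 [P=1 RW=1 US=1 PS=0]
  ⇒ phys 0x2A559  [2 reads]
#6 VA=0xC1F7C1 (r,user):
  L0: frame=0x11 idx=6 entry=0x2E007 [P=1 RW=1 US=1 PS=0]
  L1: frame=0x2E idx=31 entry=0x32003 [P=1 RW=1 US=0 PS=0]
  → PROTECTION_VIOLATION  (2 entries read)

TLB: [["0x40D", "0x19"], ["0x3209", "0x20"], ["0x3A07", "0x2A"]]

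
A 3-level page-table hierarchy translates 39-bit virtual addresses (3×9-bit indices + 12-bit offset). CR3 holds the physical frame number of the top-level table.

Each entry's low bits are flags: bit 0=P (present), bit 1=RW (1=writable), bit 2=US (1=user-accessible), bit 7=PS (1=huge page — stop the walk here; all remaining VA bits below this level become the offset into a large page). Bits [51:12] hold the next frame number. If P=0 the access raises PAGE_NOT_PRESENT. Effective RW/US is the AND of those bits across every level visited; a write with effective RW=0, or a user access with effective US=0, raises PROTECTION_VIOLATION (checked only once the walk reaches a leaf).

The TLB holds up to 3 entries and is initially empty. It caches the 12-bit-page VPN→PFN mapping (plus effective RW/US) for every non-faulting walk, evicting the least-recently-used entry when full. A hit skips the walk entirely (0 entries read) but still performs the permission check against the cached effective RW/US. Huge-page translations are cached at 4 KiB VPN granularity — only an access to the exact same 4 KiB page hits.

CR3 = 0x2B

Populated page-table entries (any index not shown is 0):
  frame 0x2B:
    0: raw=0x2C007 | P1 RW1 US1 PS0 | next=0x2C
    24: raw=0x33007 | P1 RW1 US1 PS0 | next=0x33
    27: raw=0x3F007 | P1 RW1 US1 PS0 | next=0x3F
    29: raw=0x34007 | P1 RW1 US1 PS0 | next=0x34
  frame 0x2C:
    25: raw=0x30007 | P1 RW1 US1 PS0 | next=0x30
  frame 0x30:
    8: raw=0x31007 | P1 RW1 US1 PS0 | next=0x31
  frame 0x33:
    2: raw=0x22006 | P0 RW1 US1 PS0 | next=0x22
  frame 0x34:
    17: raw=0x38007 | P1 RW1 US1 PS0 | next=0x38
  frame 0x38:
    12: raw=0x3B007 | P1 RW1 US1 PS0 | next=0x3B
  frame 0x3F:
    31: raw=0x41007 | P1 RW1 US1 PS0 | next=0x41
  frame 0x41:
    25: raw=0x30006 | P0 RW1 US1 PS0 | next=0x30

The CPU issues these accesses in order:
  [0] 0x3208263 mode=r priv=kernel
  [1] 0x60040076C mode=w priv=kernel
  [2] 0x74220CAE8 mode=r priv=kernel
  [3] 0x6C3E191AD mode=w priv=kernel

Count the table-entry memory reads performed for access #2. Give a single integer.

Walk each access:
#0 VA=0x3208263 (r,kernel):
  L0 @0x2B[0] → 0x2C007  P=1,RW=1,US=1,PS=0
  L1 @0x2C[25] → 0x30007  P=1,RW=1,US=1,PS=0
  L2 @0x30[8] → 0x31007  P=1,RW=1,US=1,PS=0
  → PA=0x31263  (3 entries read)
#1 VA=0x60040076C (w,kernel):
  L0 @0x2B[24] → 0x33007  P=1,RW=1,US=1,PS=0
  L1 @0x33[2] → 0x22006  P=0,RW=1,US=1,PS=0
  → PAGE_NOT_PRESENT  (2 entries read)
#2 VA=0x74220CAE8 (r,kernel):
  L0 @0x2B[29] → 0x34007  P=1,RW=1,US=1,PS=0
  L1 @0x34[17] → 0x38007  P=1,RW=1,US=1,PS=0
  L2 @0x38[12] → 0x3B007  P=1,RW=1,US=1,PS=0
  → PA=0x3BAE8  (3 entries read)
#3 VA=0x6C3E191AD (w,kernel):
  L0 @0x2B[27] → 0x3F007  P=1,RW=1,US=1,PS=0
  L1 @0x3F[31] → 0x41007  P=1,RW=1,US=1,PS=0
  L2 @0x41[25] → 0x30006  P=0,RW=1,US=1,PS=0
  → PAGE_NOT_PRESENT  (3 entries read)

Entries read for #2: 3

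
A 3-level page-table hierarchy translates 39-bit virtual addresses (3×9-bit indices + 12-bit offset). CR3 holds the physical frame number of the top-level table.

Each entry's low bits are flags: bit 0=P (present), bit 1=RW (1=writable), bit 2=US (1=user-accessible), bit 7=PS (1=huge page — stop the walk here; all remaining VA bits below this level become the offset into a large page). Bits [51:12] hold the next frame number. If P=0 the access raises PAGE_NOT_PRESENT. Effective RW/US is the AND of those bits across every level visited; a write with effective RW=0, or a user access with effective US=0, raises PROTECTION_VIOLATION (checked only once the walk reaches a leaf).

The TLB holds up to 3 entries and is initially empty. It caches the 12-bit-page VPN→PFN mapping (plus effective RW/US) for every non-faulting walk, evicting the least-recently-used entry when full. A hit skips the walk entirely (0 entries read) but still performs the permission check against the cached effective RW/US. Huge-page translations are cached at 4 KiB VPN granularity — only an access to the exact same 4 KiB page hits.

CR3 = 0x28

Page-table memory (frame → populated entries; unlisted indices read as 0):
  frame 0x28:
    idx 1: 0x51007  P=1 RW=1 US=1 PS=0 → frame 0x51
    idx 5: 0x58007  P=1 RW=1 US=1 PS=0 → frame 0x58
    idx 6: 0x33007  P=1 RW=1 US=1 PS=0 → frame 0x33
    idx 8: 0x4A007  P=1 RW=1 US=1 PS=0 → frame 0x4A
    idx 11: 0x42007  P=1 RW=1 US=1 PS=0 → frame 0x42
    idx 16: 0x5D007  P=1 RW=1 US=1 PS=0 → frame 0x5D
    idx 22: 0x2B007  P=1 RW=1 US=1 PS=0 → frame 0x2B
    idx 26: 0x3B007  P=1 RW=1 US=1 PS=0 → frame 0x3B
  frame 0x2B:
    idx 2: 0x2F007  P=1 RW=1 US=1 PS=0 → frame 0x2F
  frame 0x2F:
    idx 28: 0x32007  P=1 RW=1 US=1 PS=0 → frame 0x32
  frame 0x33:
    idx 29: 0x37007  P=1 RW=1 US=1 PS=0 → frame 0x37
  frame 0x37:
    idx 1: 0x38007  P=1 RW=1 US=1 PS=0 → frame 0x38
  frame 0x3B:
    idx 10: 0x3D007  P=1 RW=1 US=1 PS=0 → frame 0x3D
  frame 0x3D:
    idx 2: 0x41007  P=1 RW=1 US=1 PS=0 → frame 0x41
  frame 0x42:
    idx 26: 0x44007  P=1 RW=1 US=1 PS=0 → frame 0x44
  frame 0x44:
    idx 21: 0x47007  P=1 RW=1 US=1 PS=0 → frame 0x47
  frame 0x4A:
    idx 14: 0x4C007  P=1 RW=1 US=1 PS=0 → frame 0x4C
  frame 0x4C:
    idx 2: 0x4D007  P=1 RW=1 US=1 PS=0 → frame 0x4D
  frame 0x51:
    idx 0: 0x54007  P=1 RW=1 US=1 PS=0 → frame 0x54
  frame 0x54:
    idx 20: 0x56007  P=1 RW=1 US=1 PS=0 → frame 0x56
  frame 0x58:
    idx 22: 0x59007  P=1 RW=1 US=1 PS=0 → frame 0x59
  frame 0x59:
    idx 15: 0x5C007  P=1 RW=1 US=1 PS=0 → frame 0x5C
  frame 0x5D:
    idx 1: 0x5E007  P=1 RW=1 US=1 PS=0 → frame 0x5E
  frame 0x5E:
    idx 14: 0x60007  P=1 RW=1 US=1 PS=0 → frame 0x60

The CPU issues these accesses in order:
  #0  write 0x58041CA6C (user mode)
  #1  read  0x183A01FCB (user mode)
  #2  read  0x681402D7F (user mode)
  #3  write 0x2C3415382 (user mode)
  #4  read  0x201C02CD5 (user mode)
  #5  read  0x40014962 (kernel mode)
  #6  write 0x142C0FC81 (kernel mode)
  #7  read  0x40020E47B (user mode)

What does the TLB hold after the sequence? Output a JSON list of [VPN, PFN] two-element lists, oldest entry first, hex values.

Per-access translation:
#0 VA=0x58041CA6C (w,user):
  L0: frame=0x28 idx=22 entry=0x2B007 [P=1 RW=1 US=1 PS=0]
  L1: frame=0x2B idx=2 entry=0x2F007 [P=1 RW=1 US=1 PS=0]
  L2: frame=0x2F idx=28 entry=0x32007 [P=1 RW=1 US=1 PS=0]
  ⇒ phys 0x32A6C  [3 reads]
#1 VA=0x183A01FCB (r,user):
  L0: frame=0x28 idx=6 entry=0x33007 [P=1 RW=1 US=1 PS=0]
  L1: frame=0x33 idx=29 entry=0x37007 [P=1 RW=1 US=1 PS=0]
  L2: frame=0x37 idx=1 entry=0x38007 [P=1 RW=1 US=1 PS=0]
  ⇒ phys 0x38FCB  [3 reads]
#2 VA=0x681402D7F (r,user):
  L0: frame=0x28 idx=26 entry=0x3B007 [P=1 RW=1 US=1 PS=0]
  L1: frame=0x3B idx=10 entry=0x3D007 [P=1 RW=1 US=1 PS=0]
  L2: frame=0x3D idx=2 entry=0x41007 [P=1 RW=1 US=1 PS=0]
  ⇒ phys 0x41D7F  [3 reads]
#3 VA=0x2C3415382 (w,user):
  L0: frame=0x28 idx=11 entry=0x42007 [P=1 RW=1 US=1 PS=0]
  L1: frame=0x42 idx=26 entry=0x44007 [P=1 RW=1 US=1 PS=0]
  L2: frame=0x44 idx=21 entry=0x47007 [P=1 RW=1 US=1 PS=0]
  ⇒ phys 0x47382  [3 reads]
#4 VA=0x201C02CD5 (r,user):
  L0: frame=0x28 idx=8 entry=0x4A007 [P=1 RW=1 US=1 PS=0]
  L1: frame=0x4A idx=14 entry=0x4C007 [P=1 RW=1 US=1 PS=0]
  L2: frame=0x4C idx=2 entry=0x4D007 [P=1 RW=1 US=1 PS=0]
  ⇒ phys 0x4DCD5  [3 reads]
#5 VA=0x40014962 (r,kernel):
  L0: frame=0x28 idx=1 entry=0x51007 [P=1 RW=1 US=1 PS=0]
  L1: frame=0x51 idx=0 entry=0x54007 [P=1 RW=1 US=1 PS=0]
  L2: frame=0x54 idx=20 entry=0x56007 [P=1 RW=1 US=1 PS=0]
  ⇒ phys 0x56962  [3 reads]
#6 VA=0x142C0FC81 (w,kernel):
  L0: frame=0x28 idx=5 entry=0x58007 [P=1 RW=1 US=1 PS=0]
  L1: frame=0x58 idx=22 entry=0x59007 [P=1 RW=1 US=1 PS=0]
  L2: frame=0x59 idx=15 entry=0x5C007 [P=1 RW=1 US=1 PS=0]
  ⇒ phys 0x5CC81  [3 reads]
#7 VA=0x40020E47B (r,user):
  L0: frame=0x28 idx=16 entry=0x5D007 [P=1 RW=1 US=1 PS=0]
  L1: frame=0x5D idx=1 entry=0x5E007 [P=1 RW=1 US=1 PS=0]
  L2: frame=0x5E idx=14 entry=0x60007 [P=1 RW=1 US=1 PS=0]
  ⇒ phys 0x6047B  [3 reads]

TLB: [["0x40014", "0x56"], ["0x142C0F", "0x5C"], ["0x40020E", "0x60"]]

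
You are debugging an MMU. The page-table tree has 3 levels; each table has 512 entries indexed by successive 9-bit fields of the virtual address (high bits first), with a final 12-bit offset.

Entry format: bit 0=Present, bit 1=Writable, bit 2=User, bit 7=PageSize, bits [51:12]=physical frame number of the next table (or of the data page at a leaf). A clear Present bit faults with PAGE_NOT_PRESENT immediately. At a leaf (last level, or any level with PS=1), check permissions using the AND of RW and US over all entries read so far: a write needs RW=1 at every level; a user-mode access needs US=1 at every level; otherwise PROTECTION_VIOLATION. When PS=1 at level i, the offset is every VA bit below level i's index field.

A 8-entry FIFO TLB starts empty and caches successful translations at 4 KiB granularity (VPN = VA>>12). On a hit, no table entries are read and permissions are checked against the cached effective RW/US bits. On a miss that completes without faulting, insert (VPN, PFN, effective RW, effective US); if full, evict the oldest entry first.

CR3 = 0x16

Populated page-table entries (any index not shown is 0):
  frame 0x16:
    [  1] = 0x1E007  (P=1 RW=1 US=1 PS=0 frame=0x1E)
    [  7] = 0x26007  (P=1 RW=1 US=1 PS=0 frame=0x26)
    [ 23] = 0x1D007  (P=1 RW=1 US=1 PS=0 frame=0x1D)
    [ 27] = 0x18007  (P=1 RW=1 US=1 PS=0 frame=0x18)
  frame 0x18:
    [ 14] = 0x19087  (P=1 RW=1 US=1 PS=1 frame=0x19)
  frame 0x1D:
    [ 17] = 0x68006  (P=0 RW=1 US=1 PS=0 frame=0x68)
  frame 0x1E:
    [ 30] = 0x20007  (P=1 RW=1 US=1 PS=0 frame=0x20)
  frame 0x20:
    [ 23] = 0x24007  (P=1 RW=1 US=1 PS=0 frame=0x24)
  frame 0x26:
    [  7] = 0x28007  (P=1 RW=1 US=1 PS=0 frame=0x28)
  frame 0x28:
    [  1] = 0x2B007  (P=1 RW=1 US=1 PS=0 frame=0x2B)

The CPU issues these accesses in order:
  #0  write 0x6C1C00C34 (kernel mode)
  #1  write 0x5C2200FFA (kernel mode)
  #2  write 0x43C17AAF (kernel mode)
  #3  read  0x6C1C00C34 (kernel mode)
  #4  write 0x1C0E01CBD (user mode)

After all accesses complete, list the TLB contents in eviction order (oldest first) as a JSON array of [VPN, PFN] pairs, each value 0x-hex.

Walk each access:
#0 VA=0x6C1C00C34 (w,kernel):
  lvl0: tbl 0x16, slot 27 ⇒ 0x18007 (P1/RW1/US1/PS0)
  lvl1: tbl 0x18, slot 14 ⇒ 0x19087 (P1/RW1/US1/PS1)
  → PA=0x19C34 (huge @L1)  (2 entries read)
#1 VA=0x5C2200FFA (w,kernel):
  lvl0: tbl 0x16, slot 23 ⇒ 0x1D007 (P1/RW1/US1/PS0)
  lvl1: tbl 0x1D, slot 17 ⇒ 0x68006 (P0/RW1/US1/PS0)
  → PAGE_NOT_PRESENT  (2 entries read)
#2 VA=0x43C17AAF (w,kernel):
  lvl0: tbl 0x16, slot 1 ⇒ 0x1E007 (P1/RW1/US1/PS0)
  lvl1: tbl 0x1E, slot 30 ⇒ 0x20007 (P1/RW1/US1/PS0)
  lvl2: tbl 0x20, slot 23 ⇒ 0x24007 (P1/RW1/US1/PS0)
  → PA=0x24AAF  (3 entries read)
#3 VA=0x6C1C00C34 (r,kernel):
  TLB hit vpn=0x6C1C00 → PA=0x19C34
#4 VA=0x1C0E01CBD (w,user):
  lvl0: tbl 0x16, slot 7 ⇒ 0x26007 (P1/RW1/US1/PS0)
  lvl1: tbl 0x26, slot 7 ⇒ 0x28007 (P1/RW1/US1/PS0)
  lvl2: tbl 0x28, slot 1 ⇒ 0x2B007 (P1/RW1/US1/PS0)
  → PA=0x2BCBD  (3 entries read)

TLB: [["0x6C1C00", "0x19"], ["0x43C17", "0x24"], ["0x1C0E01", "0x2B"]]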